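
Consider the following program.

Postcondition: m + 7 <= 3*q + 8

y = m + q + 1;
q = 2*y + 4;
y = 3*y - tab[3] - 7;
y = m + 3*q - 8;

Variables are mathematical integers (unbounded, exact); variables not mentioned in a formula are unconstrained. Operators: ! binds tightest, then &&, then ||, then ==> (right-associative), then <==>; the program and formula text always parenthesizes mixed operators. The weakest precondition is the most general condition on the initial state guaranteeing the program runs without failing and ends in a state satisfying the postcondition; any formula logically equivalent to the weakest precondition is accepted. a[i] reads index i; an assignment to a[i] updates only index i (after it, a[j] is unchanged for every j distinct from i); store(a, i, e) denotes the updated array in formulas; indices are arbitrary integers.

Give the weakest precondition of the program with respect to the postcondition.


Working backward. After the program, the postcondition m + 7 <= 3*q + 8 must hold; in canonical form it is m <= 3*q + 1.
Before y := m + 3*q - 8: m <= 3*q + 1
Before y := 3*y - tab[3] - 7: m <= 3*q + 1
Before q := 2*y + 4: m <= 6*y + 13
Before y := m + q + 1: 5*m + 6*q >= -19
Answer: WP = 5*m + 6*q >= -19


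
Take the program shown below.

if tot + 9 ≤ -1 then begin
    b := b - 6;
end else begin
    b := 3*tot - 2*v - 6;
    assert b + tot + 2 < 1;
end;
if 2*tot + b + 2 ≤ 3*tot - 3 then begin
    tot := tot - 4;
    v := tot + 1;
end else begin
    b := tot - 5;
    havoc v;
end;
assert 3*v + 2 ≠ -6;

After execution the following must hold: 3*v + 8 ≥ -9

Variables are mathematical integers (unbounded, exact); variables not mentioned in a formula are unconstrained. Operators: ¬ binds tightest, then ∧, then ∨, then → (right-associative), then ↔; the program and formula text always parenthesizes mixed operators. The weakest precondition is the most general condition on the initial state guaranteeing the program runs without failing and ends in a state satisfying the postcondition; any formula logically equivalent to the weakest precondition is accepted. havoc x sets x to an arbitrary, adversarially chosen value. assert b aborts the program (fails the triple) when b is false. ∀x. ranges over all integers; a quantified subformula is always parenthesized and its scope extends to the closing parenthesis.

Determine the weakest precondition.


Working backward. After the program, the postcondition 3*v + 8 ≥ -9 must hold; in canonical form it is 3*v ≥ -17.
Before assert 3*v + 2 ≠ -6: 3*v ≠ -8 ∧ 3*v ≥ -17
Then branch requires 3*tot ≠ 1 ∧ 3*tot ≥ -8; else branch requires ∀v_1. (3*v_1 ≠ -8 ∧ 3*v_1 ≥ -17).
Before the if: (b ≤ tot - 5 → (3*tot ≠ 1 ∧ 3*tot ≥ -8)) ∧ ((¬(b ≤ tot - 5)) → (∀v_1. (3*v_1 ≠ -8 ∧ 3*v_1 ≥ -17)))
Then branch requires (b ≤ tot + 1 → (3*tot ≠ 1 ∧ 3*tot ≥ -8)) ∧ ((¬(b ≤ tot + 1)) → (∀v_1. (3*v_1 ≠ -8 ∧ 3*v_1 ≥ -17))); else branch requires 4*tot < 2*v + 5 ∧ (2*tot ≤ 2*v + 1 → (3*tot ≠ 1 ∧ 3*tot ≥ -8)) ∧ ((¬(2*tot ≤ 2*v + 1)) → (∀v_1. (3*v_1 ≠ -8 ∧ 3*v_1 ≥ -17))).
Before the if: (tot ≤ -10 → ((b ≤ tot + 1 → (3*tot ≠ 1 ∧ 3*tot ≥ -8)) ∧ ((¬(b ≤ tot + 1)) → (∀v_1. (3*v_1 ≠ -8 ∧ 3*v_1 ≥ -17))))) ∧ ((¬(tot ≤ -10)) → (4*tot < 2*v + 5 ∧ (2*tot ≤ 2*v + 1 → (3*tot ≠ 1 ∧ 3*tot ≥ -8)) ∧ ((¬(2*tot ≤ 2*v + 1)) → (∀v_1. (3*v_1 ≠ -8 ∧ 3*v_1 ≥ -17)))))
Answer: WP = (tot ≤ -10 → ((b ≤ tot + 1 → (3*tot ≠ 1 ∧ 3*tot ≥ -8)) ∧ ((¬(b ≤ tot + 1)) → (∀v_1. (3*v_1 ≠ -8 ∧ 3*v_1 ≥ -17))))) ∧ ((¬(tot ≤ -10)) → (4*tot < 2*v + 5 ∧ (2*tot ≤ 2*v + 1 → (3*tot ≠ 1 ∧ 3*tot ≥ -8)) ∧ ((¬(2*tot ≤ 2*v + 1)) → (∀v_1. (3*v_1 ≠ -8 ∧ 3*v_1 ≥ -17)))))


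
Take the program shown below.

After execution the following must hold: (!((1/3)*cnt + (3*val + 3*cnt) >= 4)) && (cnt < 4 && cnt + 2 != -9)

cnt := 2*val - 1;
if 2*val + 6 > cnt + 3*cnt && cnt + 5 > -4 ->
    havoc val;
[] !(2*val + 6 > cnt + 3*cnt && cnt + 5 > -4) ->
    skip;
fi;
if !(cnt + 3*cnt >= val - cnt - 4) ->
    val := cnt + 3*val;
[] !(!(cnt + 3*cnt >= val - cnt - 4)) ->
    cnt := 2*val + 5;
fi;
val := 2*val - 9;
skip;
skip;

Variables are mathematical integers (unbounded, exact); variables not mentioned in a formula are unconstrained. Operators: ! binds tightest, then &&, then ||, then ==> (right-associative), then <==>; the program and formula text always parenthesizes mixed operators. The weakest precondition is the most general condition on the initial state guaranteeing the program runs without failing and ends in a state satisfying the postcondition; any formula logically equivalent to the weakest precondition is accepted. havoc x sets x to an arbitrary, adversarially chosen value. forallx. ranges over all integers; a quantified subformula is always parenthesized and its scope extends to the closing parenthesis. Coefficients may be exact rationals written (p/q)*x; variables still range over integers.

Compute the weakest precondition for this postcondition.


Working backward. After the program, the postcondition (!((1/3)*cnt + (3*val + 3*cnt) >= 4)) && (cnt < 4 && cnt + 2 != -9) must hold; in canonical form it is (!((10/3)*cnt + 3*val >= 4)) && cnt < 4 && cnt != -11.
Before skip: (!((10/3)*cnt + 3*val >= 4)) && cnt < 4 && cnt != -11
Before skip: (!((10/3)*cnt + 3*val >= 4)) && cnt < 4 && cnt != -11
Before val := 2*val - 9: (!((10/3)*cnt + 6*val >= 31)) && cnt < 4 && cnt != -11
Then branch requires (!((28/3)*cnt + 18*val >= 31)) && cnt < 4 && cnt != -11; else branch requires (!((38/3)*val >= 43/3)) && 2*val < -1 && 2*val != -16.
Before the if: ((!(5*cnt >= val - 4)) ==> ((!((28/3)*cnt + 18*val >= 31)) && cnt < 4 && cnt != -11)) && (5*cnt >= val - 4 ==> ((!((38/3)*val >= 43/3)) && 2*val < -1 && 2*val != -16))
Then branch requires forall val_1. (((!(5*cnt >= val_1 - 4)) ==> ((!((28/3)*cnt + 18*val_1 >= 31)) && cnt < 4 && cnt != -11)) && (5*cnt >= val_1 - 4 ==> ((!((38/3)*val_1 >= 43/3)) && 2*val_1 < -1 && 2*val_1 != -16))); else branch requires ((!(5*cnt >= val - 4)) ==> ((!((28/3)*cnt + 18*val >= 31)) && cnt < 4 && cnt != -11)) && (5*cnt >= val - 4 ==> ((!((38/3)*val >= 43/3)) && 2*val < -1 && 2*val != -16)).
Before the if: ((2*val > 4*cnt - 6 && cnt > -9) ==> (forall val_1. (((!(5*cnt >= val_1 - 4)) ==> ((!((28/3)*cnt + 18*val_1 >= 31)) && cnt < 4 && cnt != -11)) && (5*cnt >= val_1 - 4 ==> ((!((38/3)*val_1 >= 43/3)) && 2*val_1 < -1 && 2*val_1 != -16))))) && ((!(2*val > 4*cnt - 6 && cnt > -9)) ==> (((!(5*cnt >= val - 4)) ==> ((!((28/3)*cnt + 18*val >= 31)) && cnt < 4 && cnt != -11)) && (5*cnt >= val - 4 ==> ((!((38/3)*val >= 43/3)) && 2*val < -1 && 2*val != -16))))
Before cnt := 2*val - 1: ((6*val < 10 && 2*val > -8) ==> (forall val_1. (((!(10*val >= val_1 + 1)) ==> ((!((56/3)*val + 18*val_1 >= 121/3)) && 2*val < 5 && 2*val != -10)) && (10*val >= val_1 + 1 ==> ((!((38/3)*val_1 >= 43/3)) && 2*val_1 < -1 && 2*val_1 != -16))))) && ((!(6*val < 10 && 2*val > -8)) ==> (((!(9*val >= 1)) ==> ((!((110/3)*val >= 121/3)) && 2*val < 5 && 2*val != -10)) && (9*val >= 1 ==> ((!((38/3)*val >= 43/3)) && 2*val < -1 && 2*val != -16))))
Answer: WP = ((6*val < 10 && 2*val > -8) ==> (forall val_1. (((!(10*val >= val_1 + 1)) ==> ((!((56/3)*val + 18*val_1 >= 121/3)) && 2*val < 5 && 2*val != -10)) && (10*val >= val_1 + 1 ==> ((!((38/3)*val_1 >= 43/3)) && 2*val_1 < -1 && 2*val_1 != -16))))) && ((!(6*val < 10 && 2*val > -8)) ==> (((!(9*val >= 1)) ==> ((!((110/3)*val >= 121/3)) && 2*val < 5 && 2*val != -10)) && (9*val >= 1 ==> ((!((38/3)*val >= 43/3)) && 2*val < -1 && 2*val != -16))))


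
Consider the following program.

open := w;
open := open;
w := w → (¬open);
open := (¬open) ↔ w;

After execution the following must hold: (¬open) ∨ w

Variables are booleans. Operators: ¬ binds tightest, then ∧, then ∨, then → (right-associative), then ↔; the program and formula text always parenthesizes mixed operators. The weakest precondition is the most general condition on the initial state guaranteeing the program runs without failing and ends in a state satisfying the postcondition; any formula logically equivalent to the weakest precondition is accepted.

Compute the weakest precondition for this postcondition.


Working backward. After the program, (¬open) ∨ w must hold.
Before open := (¬open) ↔ w: (¬((¬open) ↔ w)) ∨ w
Before w := w → (¬open): (¬((¬open) ↔ (w → (¬open)))) ∨ (w → (¬open))
Before open := open: (¬((¬open) ↔ (w → (¬open)))) ∨ (w → (¬open))
Before open := w: (¬((¬w) ↔ (w → (¬w)))) ∨ (w → (¬w))
Answer: WP = (¬((¬w) ↔ (w → (¬w)))) ∨ (w → (¬w))


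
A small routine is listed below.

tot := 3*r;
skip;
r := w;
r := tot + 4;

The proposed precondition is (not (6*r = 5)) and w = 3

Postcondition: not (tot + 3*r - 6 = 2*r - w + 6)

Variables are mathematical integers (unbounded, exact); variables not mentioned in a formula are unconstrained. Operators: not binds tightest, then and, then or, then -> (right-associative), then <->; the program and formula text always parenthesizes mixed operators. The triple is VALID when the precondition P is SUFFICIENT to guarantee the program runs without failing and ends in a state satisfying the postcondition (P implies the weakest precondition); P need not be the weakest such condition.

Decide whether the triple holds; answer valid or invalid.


Working backward. After the program, the postcondition not (tot + 3*r - 6 = 2*r - w + 6) must hold; in canonical form it is not (r + tot + w = 12).
Before r := tot + 4: not (2*tot + w = 8)
Before r := w: not (2*tot + w = 8)
Before skip: not (2*tot + w = 8)
Before tot := 3*r: not (6*r + w = 8)
The weakest precondition is not (6*r + w = 8).
Check whether (not (6*r = 5)) and w = 3 implies it.
Every state satisfying the precondition satisfies the weakest precondition: the implication holds.
Answer: valid


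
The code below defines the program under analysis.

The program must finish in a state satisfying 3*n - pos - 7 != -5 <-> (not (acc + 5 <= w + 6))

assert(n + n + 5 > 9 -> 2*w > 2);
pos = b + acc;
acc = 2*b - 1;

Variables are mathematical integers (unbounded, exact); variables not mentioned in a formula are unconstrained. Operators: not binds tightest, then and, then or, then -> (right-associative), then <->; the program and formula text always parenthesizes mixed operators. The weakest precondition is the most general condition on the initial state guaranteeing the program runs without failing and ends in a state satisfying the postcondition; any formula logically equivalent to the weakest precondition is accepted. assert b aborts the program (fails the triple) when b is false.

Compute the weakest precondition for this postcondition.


Working backward. After the program, the postcondition 3*n - pos - 7 != -5 <-> (not (acc + 5 <= w + 6)) must hold; in canonical form it is 3*n != pos + 2 <-> (not (acc <= w + 1)).
Before acc := 2*b - 1: 3*n != pos + 2 <-> (not (2*b <= w + 2))
Before pos := b + acc: 3*n != acc + b + 2 <-> (not (2*b <= w + 2))
Before assert n + n + 5 > 9 -> 2*w > 2: (2*n > 4 -> 2*w > 2) and (3*n != acc + b + 2 <-> (not (2*b <= w + 2)))
Answer: WP = (2*n > 4 -> 2*w > 2) and (3*n != acc + b + 2 <-> (not (2*b <= w + 2)))


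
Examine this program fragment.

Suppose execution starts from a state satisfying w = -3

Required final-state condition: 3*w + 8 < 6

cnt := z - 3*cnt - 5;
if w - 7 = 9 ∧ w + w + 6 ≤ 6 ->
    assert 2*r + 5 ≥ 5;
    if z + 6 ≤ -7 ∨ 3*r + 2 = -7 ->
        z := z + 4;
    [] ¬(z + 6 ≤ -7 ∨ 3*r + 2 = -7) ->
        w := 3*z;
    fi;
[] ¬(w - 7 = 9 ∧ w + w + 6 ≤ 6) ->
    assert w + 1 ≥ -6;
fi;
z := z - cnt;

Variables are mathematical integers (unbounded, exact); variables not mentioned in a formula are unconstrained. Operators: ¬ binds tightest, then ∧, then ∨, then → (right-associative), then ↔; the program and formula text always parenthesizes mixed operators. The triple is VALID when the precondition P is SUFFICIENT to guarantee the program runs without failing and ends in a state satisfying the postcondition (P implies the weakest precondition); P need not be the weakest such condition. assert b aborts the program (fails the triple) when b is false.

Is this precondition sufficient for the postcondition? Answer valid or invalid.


Working backward. After the program, the postcondition 3*w + 8 < 6 must hold; in canonical form it is 3*w < -2.
Before z := z - cnt: 3*w < -2
Then branch requires 2*r ≥ 0 ∧ ((z ≤ -13 ∨ 3*r = -9) → 3*w < -2) ∧ ((¬(z ≤ -13 ∨ 3*r = -9)) → 9*z < -2); else branch requires w ≥ -7 ∧ 3*w < -2.
Before the if: ((w = 16 ∧ 2*w ≤ 0) → (2*r ≥ 0 ∧ ((z ≤ -13 ∨ 3*r = -9) → 3*w < -2) ∧ ((¬(z ≤ -13 ∨ 3*r = -9)) → 9*z < -2))) ∧ ((¬(w = 16 ∧ 2*w ≤ 0)) → (w ≥ -7 ∧ 3*w < -2))
Before cnt := z - 3*cnt - 5: ((w = 16 ∧ 2*w ≤ 0) → (2*r ≥ 0 ∧ ((z ≤ -13 ∨ 3*r = -9) → 3*w < -2) ∧ ((¬(z ≤ -13 ∨ 3*r = -9)) → 9*z < -2))) ∧ ((¬(w = 16 ∧ 2*w ≤ 0)) → (w ≥ -7 ∧ 3*w < -2))
The weakest precondition is ((w = 16 ∧ 2*w ≤ 0) → (2*r ≥ 0 ∧ ((z ≤ -13 ∨ 3*r = -9) → 3*w < -2) ∧ ((¬(z ≤ -13 ∨ 3*r = -9)) → 9*z < -2))) ∧ ((¬(w = 16 ∧ 2*w ≤ 0)) → (w ≥ -7 ∧ 3*w < -2)).
Check whether w = -3 implies it.
Every state satisfying the precondition satisfies the weakest precondition: the implication holds.
Answer: valid


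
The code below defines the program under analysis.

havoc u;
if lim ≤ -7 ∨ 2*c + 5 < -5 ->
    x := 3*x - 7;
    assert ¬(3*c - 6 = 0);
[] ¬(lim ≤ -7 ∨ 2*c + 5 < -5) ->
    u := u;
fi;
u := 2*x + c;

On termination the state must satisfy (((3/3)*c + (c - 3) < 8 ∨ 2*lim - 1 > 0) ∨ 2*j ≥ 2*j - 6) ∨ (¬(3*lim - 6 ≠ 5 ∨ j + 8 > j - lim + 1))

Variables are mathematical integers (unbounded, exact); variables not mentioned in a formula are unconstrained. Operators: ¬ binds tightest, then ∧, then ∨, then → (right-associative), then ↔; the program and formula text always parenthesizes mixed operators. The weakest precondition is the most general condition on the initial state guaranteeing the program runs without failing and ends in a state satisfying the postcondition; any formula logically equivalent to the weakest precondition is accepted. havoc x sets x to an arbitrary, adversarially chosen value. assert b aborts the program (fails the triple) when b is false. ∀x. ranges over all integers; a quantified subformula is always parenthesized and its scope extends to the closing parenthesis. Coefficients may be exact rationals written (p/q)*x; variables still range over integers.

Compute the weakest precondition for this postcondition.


Working backward. After the program, the postcondition (((3/3)*c + (c - 3) < 8 ∨ 2*lim - 1 > 0) ∨ 2*j ≥ 2*j - 6) ∨ (¬(3*lim - 6 ≠ 5 ∨ j + 8 > j - lim + 1)) must hold; in canonical form it is true.
Before u := 2*x + c: true
Then branch requires ¬(3*c = 6); else branch requires true.
Before the if: (lim ≤ -7 ∨ 2*c < -10) → (¬(3*c = 6))
Before havoc u: (lim ≤ -7 ∨ 2*c < -10) → (¬(3*c = 6))
Answer: WP = (lim ≤ -7 ∨ 2*c < -10) → (¬(3*c = 6))


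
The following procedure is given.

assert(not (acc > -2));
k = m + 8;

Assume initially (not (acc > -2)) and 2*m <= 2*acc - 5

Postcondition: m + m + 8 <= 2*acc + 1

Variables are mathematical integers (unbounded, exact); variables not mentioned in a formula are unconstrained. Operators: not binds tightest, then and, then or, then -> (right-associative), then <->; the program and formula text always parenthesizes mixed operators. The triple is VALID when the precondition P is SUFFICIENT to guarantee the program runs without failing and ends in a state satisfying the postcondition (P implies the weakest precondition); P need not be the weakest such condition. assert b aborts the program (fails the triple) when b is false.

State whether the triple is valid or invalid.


Working backward. After the program, the postcondition m + m + 8 <= 2*acc + 1 must hold; in canonical form it is 2*m <= 2*acc - 7.
Before k := m + 8: 2*m <= 2*acc - 7
Before assert not (acc > -2): (not (acc > -2)) and 2*m <= 2*acc - 7
The weakest precondition is (not (acc > -2)) and 2*m <= 2*acc - 7.
Check whether (not (acc > -2)) and 2*m <= 2*acc - 5 implies it.
Countermodel: at the initial state acc = -2, m = -5, the precondition holds but the weakest precondition fails.
Answer: invalid


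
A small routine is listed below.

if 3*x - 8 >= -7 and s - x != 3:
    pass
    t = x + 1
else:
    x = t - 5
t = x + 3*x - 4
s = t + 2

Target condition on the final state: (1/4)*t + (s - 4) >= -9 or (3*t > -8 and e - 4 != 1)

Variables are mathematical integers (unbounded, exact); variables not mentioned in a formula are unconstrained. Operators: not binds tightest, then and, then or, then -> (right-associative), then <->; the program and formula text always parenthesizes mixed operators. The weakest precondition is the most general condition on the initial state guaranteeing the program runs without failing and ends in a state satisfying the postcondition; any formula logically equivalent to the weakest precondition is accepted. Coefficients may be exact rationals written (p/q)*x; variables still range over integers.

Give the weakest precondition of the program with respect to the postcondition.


Working backward. After the program, the postcondition (1/4)*t + (s - 4) >= -9 or (3*t > -8 and e - 4 != 1) must hold; in canonical form it is s + (1/4)*t >= -5 or (3*t > -8 and e != 5).
Before s := t + 2: (5/4)*t >= -7 or (3*t > -8 and e != 5)
Before t := x + 3*x - 4: 5*x >= -2 or (12*x > 4 and e != 5)
Then branch requires 5*x >= -2 or (12*x > 4 and e != 5); else branch requires 5*t >= 23 or (12*t > 64 and e != 5).
Before the if: ((3*x >= 1 and s != x + 3) -> (5*x >= -2 or (12*x > 4 and e != 5))) and ((not (3*x >= 1 and s != x + 3)) -> (5*t >= 23 or (12*t > 64 and e != 5)))
Answer: WP = ((3*x >= 1 and s != x + 3) -> (5*x >= -2 or (12*x > 4 and e != 5))) and ((not (3*x >= 1 and s != x + 3)) -> (5*t >= 23 or (12*t > 64 and e != 5)))


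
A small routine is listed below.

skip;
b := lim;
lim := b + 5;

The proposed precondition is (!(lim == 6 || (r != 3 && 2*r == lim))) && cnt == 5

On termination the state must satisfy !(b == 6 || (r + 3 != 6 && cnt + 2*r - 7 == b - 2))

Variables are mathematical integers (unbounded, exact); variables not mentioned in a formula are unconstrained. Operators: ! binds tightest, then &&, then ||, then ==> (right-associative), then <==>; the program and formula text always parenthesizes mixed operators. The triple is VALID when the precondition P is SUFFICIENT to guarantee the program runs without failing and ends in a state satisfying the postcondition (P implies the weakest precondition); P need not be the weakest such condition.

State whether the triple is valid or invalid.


Working backward. After the program, the postcondition !(b == 6 || (r + 3 != 6 && cnt + 2*r - 7 == b - 2)) must hold; in canonical form it is !(b == 6 || (r != 3 && cnt + 2*r == b + 5)).
Before lim := b + 5: !(b == 6 || (r != 3 && cnt + 2*r == b + 5))
Before b := lim: !(lim == 6 || (r != 3 && cnt + 2*r == lim + 5))
Before skip: !(lim == 6 || (r != 3 && cnt + 2*r == lim + 5))
The weakest precondition is !(lim == 6 || (r != 3 && cnt + 2*r == lim + 5)).
Check whether (!(lim == 6 || (r != 3 && 2*r == lim))) && cnt == 5 implies it.
Every state satisfying the precondition satisfies the weakest precondition: the implication holds.
Answer: valid


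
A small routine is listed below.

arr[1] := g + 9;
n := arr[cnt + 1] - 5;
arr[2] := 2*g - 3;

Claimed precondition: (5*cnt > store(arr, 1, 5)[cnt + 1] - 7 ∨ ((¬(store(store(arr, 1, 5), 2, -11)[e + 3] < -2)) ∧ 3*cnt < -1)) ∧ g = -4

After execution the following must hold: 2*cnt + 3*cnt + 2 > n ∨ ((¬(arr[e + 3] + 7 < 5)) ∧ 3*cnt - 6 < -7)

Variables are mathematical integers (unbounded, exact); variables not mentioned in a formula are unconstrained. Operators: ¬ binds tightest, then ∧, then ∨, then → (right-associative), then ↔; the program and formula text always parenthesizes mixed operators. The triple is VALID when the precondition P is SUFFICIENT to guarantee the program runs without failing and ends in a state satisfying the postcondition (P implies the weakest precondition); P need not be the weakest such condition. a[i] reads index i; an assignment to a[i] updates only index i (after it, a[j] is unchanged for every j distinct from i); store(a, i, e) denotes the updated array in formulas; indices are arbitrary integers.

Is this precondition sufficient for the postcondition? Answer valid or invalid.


Working backward. After the program, the postcondition 2*cnt + 3*cnt + 2 > n ∨ ((¬(arr[e + 3] + 7 < 5)) ∧ 3*cnt - 6 < -7) must hold; in canonical form it is 5*cnt > n - 2 ∨ ((¬(arr[e + 3] < -2)) ∧ 3*cnt < -1).
Before arr[2] := 2*g - 3: 5*cnt > n - 2 ∨ ((¬(store(arr, 2, 2*g - 3)[e + 3] < -2)) ∧ 3*cnt < -1)
Before n := arr[cnt + 1] - 5: 5*cnt > arr[cnt + 1] - 7 ∨ ((¬(store(arr, 2, 2*g - 3)[e + 3] < -2)) ∧ 3*cnt < -1)
Before arr[1] := g + 9: 5*cnt > store(arr, 1, g + 9)[cnt + 1] - 7 ∨ ((¬(store(store(arr, 1, g + 9), 2, 2*g - 3)[e + 3] < -2)) ∧ 3*cnt < -1)
The weakest precondition is 5*cnt > store(arr, 1, g + 9)[cnt + 1] - 7 ∨ ((¬(store(store(arr, 1, g + 9), 2, 2*g - 3)[e + 3] < -2)) ∧ 3*cnt < -1).
Check whether (5*cnt > store(arr, 1, 5)[cnt + 1] - 7 ∨ ((¬(store(store(arr, 1, 5), 2, -11)[e + 3] < -2)) ∧ 3*cnt < -1)) ∧ g = -4 implies it.
Every state satisfying the precondition satisfies the weakest precondition: the implication holds.
Answer: valid


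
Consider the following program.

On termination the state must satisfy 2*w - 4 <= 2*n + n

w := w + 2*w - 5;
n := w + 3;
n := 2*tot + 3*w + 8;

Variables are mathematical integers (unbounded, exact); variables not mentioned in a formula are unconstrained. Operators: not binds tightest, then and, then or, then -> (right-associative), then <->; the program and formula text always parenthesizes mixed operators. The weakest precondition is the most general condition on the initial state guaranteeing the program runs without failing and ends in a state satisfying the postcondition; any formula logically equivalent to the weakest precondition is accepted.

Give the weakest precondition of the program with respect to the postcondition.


Working backward. After the program, the postcondition 2*w - 4 <= 2*n + n must hold; in canonical form it is 2*w <= 3*n + 4.
Before n := 2*tot + 3*w + 8: 6*tot + 7*w >= -28
Before n := w + 3: 6*tot + 7*w >= -28
Before w := w + 2*w - 5: 6*tot + 21*w >= 7
Answer: WP = 6*tot + 21*w >= 7


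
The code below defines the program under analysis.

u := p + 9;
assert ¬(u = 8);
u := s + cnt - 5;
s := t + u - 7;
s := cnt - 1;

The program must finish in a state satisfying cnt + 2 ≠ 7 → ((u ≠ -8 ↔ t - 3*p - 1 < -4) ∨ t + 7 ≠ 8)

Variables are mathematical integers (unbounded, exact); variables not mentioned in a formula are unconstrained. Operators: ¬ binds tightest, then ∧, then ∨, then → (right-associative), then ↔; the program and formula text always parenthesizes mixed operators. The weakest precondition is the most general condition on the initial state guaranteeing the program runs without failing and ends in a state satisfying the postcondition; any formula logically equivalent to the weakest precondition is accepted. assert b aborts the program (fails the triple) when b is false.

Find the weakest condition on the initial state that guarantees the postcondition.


Working backward. After the program, the postcondition cnt + 2 ≠ 7 → ((u ≠ -8 ↔ t - 3*p - 1 < -4) ∨ t + 7 ≠ 8) must hold; in canonical form it is cnt ≠ 5 → ((u ≠ -8 ↔ t < 3*p - 3) ∨ t ≠ 1).
Before s := cnt - 1: cnt ≠ 5 → ((u ≠ -8 ↔ t < 3*p - 3) ∨ t ≠ 1)
Before s := t + u - 7: cnt ≠ 5 → ((u ≠ -8 ↔ t < 3*p - 3) ∨ t ≠ 1)
Before u := s + cnt - 5: cnt ≠ 5 → ((cnt + s ≠ -3 ↔ t < 3*p - 3) ∨ t ≠ 1)
Before assert ¬(u = 8): (¬(u = 8)) ∧ (cnt ≠ 5 → ((cnt + s ≠ -3 ↔ t < 3*p - 3) ∨ t ≠ 1))
Before u := p + 9: (¬(p = -1)) ∧ (cnt ≠ 5 → ((cnt + s ≠ -3 ↔ t < 3*p - 3) ∨ t ≠ 1))
Answer: WP = (¬(p = -1)) ∧ (cnt ≠ 5 → ((cnt + s ≠ -3 ↔ t < 3*p - 3) ∨ t ≠ 1))


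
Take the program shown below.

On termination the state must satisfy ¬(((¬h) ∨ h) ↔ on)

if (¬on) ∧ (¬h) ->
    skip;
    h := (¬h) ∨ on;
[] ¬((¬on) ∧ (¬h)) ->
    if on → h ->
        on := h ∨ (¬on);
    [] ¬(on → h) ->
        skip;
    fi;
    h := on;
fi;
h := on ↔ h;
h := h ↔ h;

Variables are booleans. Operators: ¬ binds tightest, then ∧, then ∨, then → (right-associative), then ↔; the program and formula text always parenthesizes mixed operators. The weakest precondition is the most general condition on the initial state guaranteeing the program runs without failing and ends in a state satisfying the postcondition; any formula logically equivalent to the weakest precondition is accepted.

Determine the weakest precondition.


Working backward. After the program, the postcondition ¬(((¬h) ∨ h) ↔ on) must hold; in canonical form it is ¬on.
Before h := h ↔ h: ¬on
Before h := on ↔ h: ¬on
Then branch requires ¬on; else branch requires ((on → h) → (¬(h ∨ (¬on)))) ∧ ((¬(on → h)) → (¬on)).
Before the if: (((¬on) ∧ (¬h)) → (¬on)) ∧ ((¬((¬on) ∧ (¬h))) → (((on → h) → (¬(h ∨ (¬on)))) ∧ ((¬(on → h)) → (¬on))))
Answer: WP = (((¬on) ∧ (¬h)) → (¬on)) ∧ ((¬((¬on) ∧ (¬h))) → (((on → h) → (¬(h ∨ (¬on)))) ∧ ((¬(on → h)) → (¬on))))


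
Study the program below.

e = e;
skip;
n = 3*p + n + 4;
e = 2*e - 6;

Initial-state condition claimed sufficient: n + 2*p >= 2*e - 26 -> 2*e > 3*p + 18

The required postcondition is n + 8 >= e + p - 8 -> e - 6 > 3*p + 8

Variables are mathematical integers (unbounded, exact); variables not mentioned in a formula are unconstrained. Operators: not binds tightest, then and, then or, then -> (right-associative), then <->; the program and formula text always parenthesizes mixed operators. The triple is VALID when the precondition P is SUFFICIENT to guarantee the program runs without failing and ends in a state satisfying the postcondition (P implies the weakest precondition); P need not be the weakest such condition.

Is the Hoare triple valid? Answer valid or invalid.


Working backward. After the program, the postcondition n + 8 >= e + p - 8 -> e - 6 > 3*p + 8 must hold; in canonical form it is n >= e + p - 16 -> e > 3*p + 14.
Before e := 2*e - 6: n >= 2*e + p - 22 -> 2*e > 3*p + 20
Before n := 3*p + n + 4: n + 2*p >= 2*e - 26 -> 2*e > 3*p + 20
Before skip: n + 2*p >= 2*e - 26 -> 2*e > 3*p + 20
Before e := e: n + 2*p >= 2*e - 26 -> 2*e > 3*p + 20
The weakest precondition is n + 2*p >= 2*e - 26 -> 2*e > 3*p + 20.
Check whether n + 2*p >= 2*e - 26 -> 2*e > 3*p + 18 implies it.
Countermodel: at the initial state e = 11, n = -6, p = 1, the precondition holds but the weakest precondition fails.
Answer: invalid


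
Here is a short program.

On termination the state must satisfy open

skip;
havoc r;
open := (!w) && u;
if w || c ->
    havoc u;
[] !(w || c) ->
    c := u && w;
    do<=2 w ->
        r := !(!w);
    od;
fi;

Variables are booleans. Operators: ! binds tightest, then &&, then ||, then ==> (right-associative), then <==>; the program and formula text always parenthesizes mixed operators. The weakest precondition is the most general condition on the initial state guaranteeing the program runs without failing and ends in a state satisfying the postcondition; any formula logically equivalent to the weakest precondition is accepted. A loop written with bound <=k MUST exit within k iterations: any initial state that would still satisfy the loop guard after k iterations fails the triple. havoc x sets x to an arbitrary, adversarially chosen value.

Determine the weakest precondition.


Working backward. After the program, open must hold.
Then branch requires open; else branch requires (w ==> ((w ==> ((!w) && open)) && ((!w) ==> open))) && ((!w) ==> open).
Before the if: ((w || c) ==> open) && ((!(w || c)) ==> ((w ==> ((w ==> ((!w) && open)) && ((!w) ==> open))) && ((!w) ==> open)))
Before open := (!w) && u: ((w || c) ==> ((!w) && u)) && ((!(w || c)) ==> ((w ==> ((w ==> ((!w) && u)) && ((!w) ==> ((!w) && u)))) && ((!w) ==> ((!w) && u))))
Before havoc r: ((w || c) ==> ((!w) && u)) && ((!(w || c)) ==> ((w ==> ((w ==> ((!w) && u)) && ((!w) ==> ((!w) && u)))) && ((!w) ==> ((!w) && u))))
Before skip: ((w || c) ==> ((!w) && u)) && ((!(w || c)) ==> ((w ==> ((w ==> ((!w) && u)) && ((!w) ==> ((!w) && u)))) && ((!w) ==> ((!w) && u))))
Answer: WP = ((w || c) ==> ((!w) && u)) && ((!(w || c)) ==> ((w ==> ((w ==> ((!w) && u)) && ((!w) ==> ((!w) && u)))) && ((!w) ==> ((!w) && u))))


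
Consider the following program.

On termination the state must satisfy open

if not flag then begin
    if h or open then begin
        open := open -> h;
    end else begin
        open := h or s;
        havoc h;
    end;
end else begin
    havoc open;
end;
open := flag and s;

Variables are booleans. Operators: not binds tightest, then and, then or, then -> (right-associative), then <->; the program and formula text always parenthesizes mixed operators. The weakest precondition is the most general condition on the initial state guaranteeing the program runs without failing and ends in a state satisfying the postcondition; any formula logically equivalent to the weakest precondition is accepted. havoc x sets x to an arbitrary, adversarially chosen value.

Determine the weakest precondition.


Working backward. After the program, open must hold.
Before open := flag and s: flag and s
Then branch requires ((h or open) -> (flag and s)) and ((not (h or open)) -> (flag and s)); else branch requires flag and s.
Before the if: ((not flag) -> (((h or open) -> (flag and s)) and ((not (h or open)) -> (flag and s)))) and (flag -> (flag and s))
Answer: WP = ((not flag) -> (((h or open) -> (flag and s)) and ((not (h or open)) -> (flag and s)))) and (flag -> (flag and s))


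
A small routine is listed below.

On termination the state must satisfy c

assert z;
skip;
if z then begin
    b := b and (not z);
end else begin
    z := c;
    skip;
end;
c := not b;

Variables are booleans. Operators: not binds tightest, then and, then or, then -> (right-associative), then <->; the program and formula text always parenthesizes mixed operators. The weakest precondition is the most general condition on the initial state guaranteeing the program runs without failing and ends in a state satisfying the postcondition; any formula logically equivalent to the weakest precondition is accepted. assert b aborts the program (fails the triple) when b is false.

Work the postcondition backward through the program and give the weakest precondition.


Working backward. After the program, c must hold.
Before c := not b: not b
Then branch requires not (b and (not z)); else branch requires not b.
Before the if: (z -> (not (b and (not z)))) and ((not z) -> (not b))
Before skip: (z -> (not (b and (not z)))) and ((not z) -> (not b))
Before assert z: z and (z -> (not (b and (not z)))) and ((not z) -> (not b))
Answer: WP = z and (z -> (not (b and (not z)))) and ((not z) -> (not b))


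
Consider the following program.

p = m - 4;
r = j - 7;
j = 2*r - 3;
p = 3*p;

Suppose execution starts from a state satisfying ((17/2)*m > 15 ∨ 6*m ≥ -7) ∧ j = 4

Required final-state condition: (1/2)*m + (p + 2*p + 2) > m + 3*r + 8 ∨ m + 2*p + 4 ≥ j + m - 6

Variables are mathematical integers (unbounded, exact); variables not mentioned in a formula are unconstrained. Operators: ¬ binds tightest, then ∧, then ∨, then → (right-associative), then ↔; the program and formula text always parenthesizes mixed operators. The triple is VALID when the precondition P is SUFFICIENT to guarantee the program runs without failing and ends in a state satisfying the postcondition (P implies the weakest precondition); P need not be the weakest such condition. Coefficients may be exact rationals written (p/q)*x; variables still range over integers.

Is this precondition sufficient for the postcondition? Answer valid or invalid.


Working backward. After the program, the postcondition (1/2)*m + (p + 2*p + 2) > m + 3*r + 8 ∨ m + 2*p + 4 ≥ j + m - 6 must hold; in canonical form it is 3*p > (1/2)*m + 3*r + 6 ∨ 2*p ≥ j - 10.
Before p := 3*p: 9*p > (1/2)*m + 3*r + 6 ∨ 6*p ≥ j - 10
Before j := 2*r - 3: 9*p > (1/2)*m + 3*r + 6 ∨ 6*p ≥ 2*r - 13
Before r := j - 7: 9*p > 3*j + (1/2)*m - 15 ∨ 6*p ≥ 2*j - 27
Before p := m - 4: (17/2)*m > 3*j + 21 ∨ 6*m ≥ 2*j - 3
The weakest precondition is (17/2)*m > 3*j + 21 ∨ 6*m ≥ 2*j - 3.
Check whether ((17/2)*m > 15 ∨ 6*m ≥ -7) ∧ j = 4 implies it.
Countermodel: at the initial state j = 4, m = 0, the precondition holds but the weakest precondition fails.
Answer: invalid


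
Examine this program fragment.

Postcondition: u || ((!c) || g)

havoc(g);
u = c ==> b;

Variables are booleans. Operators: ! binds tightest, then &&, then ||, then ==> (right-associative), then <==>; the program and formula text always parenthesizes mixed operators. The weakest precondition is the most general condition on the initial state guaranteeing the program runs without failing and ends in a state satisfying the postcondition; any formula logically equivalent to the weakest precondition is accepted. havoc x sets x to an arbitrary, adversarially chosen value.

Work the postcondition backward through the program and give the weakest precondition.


Working backward. After the program, the postcondition u || ((!c) || g) must hold; in canonical form it is u || (!c) || g.
Before u := c ==> b: (c ==> b) || (!c) || g
Before havoc g: (c ==> b) || (!c)
Answer: WP = (c ==> b) || (!c)


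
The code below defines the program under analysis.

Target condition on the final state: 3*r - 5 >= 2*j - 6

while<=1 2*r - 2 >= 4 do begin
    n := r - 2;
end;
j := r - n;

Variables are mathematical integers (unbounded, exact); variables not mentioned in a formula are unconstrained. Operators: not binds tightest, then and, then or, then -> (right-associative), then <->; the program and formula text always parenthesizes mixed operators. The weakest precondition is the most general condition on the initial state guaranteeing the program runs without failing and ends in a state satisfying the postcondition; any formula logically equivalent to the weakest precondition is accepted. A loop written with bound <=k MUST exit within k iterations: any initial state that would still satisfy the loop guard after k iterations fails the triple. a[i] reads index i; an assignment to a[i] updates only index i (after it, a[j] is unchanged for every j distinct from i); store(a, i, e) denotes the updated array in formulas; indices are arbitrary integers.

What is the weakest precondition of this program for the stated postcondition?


Working backward. After the program, the postcondition 3*r - 5 >= 2*j - 6 must hold; in canonical form it is 3*r >= 2*j - 1.
Before j := r - n: 2*n + r >= -1
Before the loop (bound <=1), unroll the exhaustion recursion (WP_0 = exit-now case; WP_j = one more guarded iteration, up to j = 1):
  WP_0: (not (2*r >= 6)) and 2*n + r >= -1
  WP_1: (2*r >= 6 -> ((not (2*r >= 6)) and 3*r >= 3)) and ((not (2*r >= 6)) -> 2*n + r >= -1)
So before the loop: (2*r >= 6 -> ((not (2*r >= 6)) and 3*r >= 3)) and ((not (2*r >= 6)) -> 2*n + r >= -1)
Answer: WP = (2*r >= 6 -> ((not (2*r >= 6)) and 3*r >= 3)) and ((not (2*r >= 6)) -> 2*n + r >= -1)


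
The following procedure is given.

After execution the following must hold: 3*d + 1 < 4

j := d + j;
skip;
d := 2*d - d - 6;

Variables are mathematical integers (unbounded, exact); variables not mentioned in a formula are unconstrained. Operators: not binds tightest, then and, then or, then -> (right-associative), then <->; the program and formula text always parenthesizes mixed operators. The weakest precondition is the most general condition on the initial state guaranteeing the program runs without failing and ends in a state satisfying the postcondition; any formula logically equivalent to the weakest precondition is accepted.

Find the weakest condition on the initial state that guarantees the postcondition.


Working backward. After the program, the postcondition 3*d + 1 < 4 must hold; in canonical form it is 3*d < 3.
Before d := 2*d - d - 6: 3*d < 21
Before skip: 3*d < 21
Before j := d + j: 3*d < 21
Answer: WP = 3*d < 21


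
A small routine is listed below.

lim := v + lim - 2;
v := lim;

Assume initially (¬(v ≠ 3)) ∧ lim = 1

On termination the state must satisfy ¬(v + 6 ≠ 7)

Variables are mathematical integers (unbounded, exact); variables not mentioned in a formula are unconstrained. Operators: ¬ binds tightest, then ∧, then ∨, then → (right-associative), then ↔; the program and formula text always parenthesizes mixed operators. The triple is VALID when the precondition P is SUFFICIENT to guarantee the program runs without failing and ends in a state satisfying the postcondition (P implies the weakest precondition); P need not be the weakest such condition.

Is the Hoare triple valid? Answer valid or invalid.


Working backward. After the program, the postcondition ¬(v + 6 ≠ 7) must hold; in canonical form it is ¬(v ≠ 1).
Before v := lim: ¬(lim ≠ 1)
Before lim := v + lim - 2: ¬(lim + v ≠ 3)
The weakest precondition is ¬(lim + v ≠ 3).
Check whether (¬(v ≠ 3)) ∧ lim = 1 implies it.
Countermodel: at the initial state lim = 1, v = 3, the precondition holds but the weakest precondition fails.
Answer: invalid


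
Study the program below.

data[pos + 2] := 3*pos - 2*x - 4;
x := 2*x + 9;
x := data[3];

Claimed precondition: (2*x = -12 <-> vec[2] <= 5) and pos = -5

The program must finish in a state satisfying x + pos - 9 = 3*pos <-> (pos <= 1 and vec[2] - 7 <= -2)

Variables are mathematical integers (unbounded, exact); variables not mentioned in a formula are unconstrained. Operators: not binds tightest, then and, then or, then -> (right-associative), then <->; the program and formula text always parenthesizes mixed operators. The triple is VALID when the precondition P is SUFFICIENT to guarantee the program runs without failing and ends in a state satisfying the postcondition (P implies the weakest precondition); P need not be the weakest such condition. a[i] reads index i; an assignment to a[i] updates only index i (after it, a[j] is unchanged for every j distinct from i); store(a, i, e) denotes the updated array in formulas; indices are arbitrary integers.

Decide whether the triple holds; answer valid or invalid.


Working backward. After the program, the postcondition x + pos - 9 = 3*pos <-> (pos <= 1 and vec[2] - 7 <= -2) must hold; in canonical form it is x = 2*pos + 9 <-> (pos <= 1 and vec[2] <= 5).
Before x := data[3]: data[3] = 2*pos + 9 <-> (pos <= 1 and vec[2] <= 5)
Before x := 2*x + 9: data[3] = 2*pos + 9 <-> (pos <= 1 and vec[2] <= 5)
Before data[pos + 2] := 3*pos - 2*x - 4: store(data, pos + 2, 3*pos - 2*x - 4)[3] = 2*pos + 9 <-> (pos <= 1 and vec[2] <= 5)
The weakest precondition is store(data, pos + 2, 3*pos - 2*x - 4)[3] = 2*pos + 9 <-> (pos <= 1 and vec[2] <= 5).
Check whether (2*x = -12 <-> vec[2] <= 5) and pos = -5 implies it.
Countermodel: at the initial state data = {[-3] = -1, [2] = -1, [3] = -1, elsewhere -1}, pos = -5, vec = {[-3] = 6, [2] = 6, [3] = 6, elsewhere 6}, x = -5, the precondition holds but the weakest precondition fails.
Answer: invalid


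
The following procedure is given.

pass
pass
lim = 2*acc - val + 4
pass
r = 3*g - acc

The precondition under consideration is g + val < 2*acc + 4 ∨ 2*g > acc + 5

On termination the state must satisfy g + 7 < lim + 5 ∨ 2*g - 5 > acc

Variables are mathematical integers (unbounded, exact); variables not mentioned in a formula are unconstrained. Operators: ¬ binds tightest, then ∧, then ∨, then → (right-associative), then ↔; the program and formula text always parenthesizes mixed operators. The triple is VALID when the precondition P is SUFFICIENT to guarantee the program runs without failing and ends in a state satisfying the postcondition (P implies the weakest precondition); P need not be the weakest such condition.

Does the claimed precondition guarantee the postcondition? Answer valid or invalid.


Working backward. After the program, the postcondition g + 7 < lim + 5 ∨ 2*g - 5 > acc must hold; in canonical form it is g < lim - 2 ∨ 2*g > acc + 5.
Before r := 3*g - acc: g < lim - 2 ∨ 2*g > acc + 5
Before skip: g < lim - 2 ∨ 2*g > acc + 5
Before lim := 2*acc - val + 4: g + val < 2*acc + 2 ∨ 2*g > acc + 5
Before skip: g + val < 2*acc + 2 ∨ 2*g > acc + 5
Before skip: g + val < 2*acc + 2 ∨ 2*g > acc + 5
The weakest precondition is g + val < 2*acc + 2 ∨ 2*g > acc + 5.
Check whether g + val < 2*acc + 4 ∨ 2*g > acc + 5 implies it.
Countermodel: at the initial state acc = 0, g = 0, val = 2, the precondition holds but the weakest precondition fails.
Answer: invalid
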